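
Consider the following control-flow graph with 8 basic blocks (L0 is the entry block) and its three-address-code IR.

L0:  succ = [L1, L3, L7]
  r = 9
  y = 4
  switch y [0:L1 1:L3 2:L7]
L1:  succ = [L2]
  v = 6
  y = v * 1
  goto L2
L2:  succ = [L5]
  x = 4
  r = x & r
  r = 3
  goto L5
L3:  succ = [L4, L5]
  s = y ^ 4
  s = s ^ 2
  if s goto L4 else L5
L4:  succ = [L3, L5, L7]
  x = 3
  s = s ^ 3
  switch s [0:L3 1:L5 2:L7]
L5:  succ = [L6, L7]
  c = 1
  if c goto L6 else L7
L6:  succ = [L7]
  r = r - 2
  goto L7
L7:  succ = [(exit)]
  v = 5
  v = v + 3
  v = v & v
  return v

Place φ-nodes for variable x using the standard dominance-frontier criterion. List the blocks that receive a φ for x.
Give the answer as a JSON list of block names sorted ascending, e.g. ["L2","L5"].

Answer: ["L3", "L5", "L7"]

Working:
idom tree: L1←L0 L2←L1 L3←L0 L4←L3 L5←L0 L6←L5 L7←L0
Dom∩ at merges:
  L3: preds {L0,L4}: {L0} ∩ {L0,L3,L4} = {L0}; idom=L0
  L5: preds {L2,L3,L4}: {L0,L1,L2} ∩ {L0,L3} ∩ {L0,L3,L4} = {L0}; idom=L0
  L7: preds {L0,L4,L5,L6}: {L0} ∩ {L0,L3,L4} ∩ {L0,L5} ∩ {L0,L5,L6} = {L0}; idom=L0

DF walk-up:
  L3←L0: walk · to L0
  L3←L4: walk L4→L3 to L0
  L5←L2: walk L2→L1 to L0
  L5←L3: walk L3 to L0
  L5←L4: walk L4→L3 to L0
  L7←L0: walk · to L0
  L7←L4: walk L4→L3 to L0
  L7←L5: walk L5 to L0
  L7←L6: walk L6→L5 to L0
  L0 → ∅
  L1 → {L5}
  L2 → {L5}
  L3 → {L3,L5,L7}
  L4 → {L3,L5,L7}
  L5 → {L7}
  L6 → {L7}
  L7 → ∅

φ for x: defs {L2,L4}
  DF⁺ = {L3,L5,L7}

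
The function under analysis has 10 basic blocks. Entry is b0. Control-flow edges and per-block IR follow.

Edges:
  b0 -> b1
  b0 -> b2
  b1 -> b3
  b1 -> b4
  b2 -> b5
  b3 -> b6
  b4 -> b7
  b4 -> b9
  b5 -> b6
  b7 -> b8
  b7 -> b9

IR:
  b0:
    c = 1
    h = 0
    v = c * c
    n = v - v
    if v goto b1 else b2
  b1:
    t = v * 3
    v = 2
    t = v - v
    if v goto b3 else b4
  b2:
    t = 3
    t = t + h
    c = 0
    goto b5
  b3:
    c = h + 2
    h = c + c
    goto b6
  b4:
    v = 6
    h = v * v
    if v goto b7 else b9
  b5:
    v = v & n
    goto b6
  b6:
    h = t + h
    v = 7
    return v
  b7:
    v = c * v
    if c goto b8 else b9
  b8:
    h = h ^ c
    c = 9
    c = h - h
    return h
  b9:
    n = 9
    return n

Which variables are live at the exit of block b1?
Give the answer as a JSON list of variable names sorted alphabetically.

Per-block:
  b0: {c,h,n,v} / ∅
  b1: {t,v} / {v}
  b2: {c,t} / {h}
  b3: {c,h} / {h}
  b4: {h,v} / ∅
  b5: {v} / {n,v}
  b6: {h,v} / {h,t}
  b7: {v} / {c,v}
  b8: {c,h} / {c,h}
  b9: {n} / ∅

Liveness:
  b0 li=∅ lo={c,h,n,v}
  b1 li={c,h,v} lo={c,h,t}
  b2 li={h,n,v} lo={h,n,t,v}
  b3 li={h,t} lo={h,t}
  b4 li={c} lo={c,h,v}
  b5 li={h,n,t,v} lo={h,t}
  b6 li={h,t} lo=∅
  b7 li={c,h,v} lo={c,h}
  b8 li={c,h} lo=∅
  b9 li=∅ lo=∅

live-out(b1) = ["c", "h", "t"]

Answer: ["c", "h", "t"]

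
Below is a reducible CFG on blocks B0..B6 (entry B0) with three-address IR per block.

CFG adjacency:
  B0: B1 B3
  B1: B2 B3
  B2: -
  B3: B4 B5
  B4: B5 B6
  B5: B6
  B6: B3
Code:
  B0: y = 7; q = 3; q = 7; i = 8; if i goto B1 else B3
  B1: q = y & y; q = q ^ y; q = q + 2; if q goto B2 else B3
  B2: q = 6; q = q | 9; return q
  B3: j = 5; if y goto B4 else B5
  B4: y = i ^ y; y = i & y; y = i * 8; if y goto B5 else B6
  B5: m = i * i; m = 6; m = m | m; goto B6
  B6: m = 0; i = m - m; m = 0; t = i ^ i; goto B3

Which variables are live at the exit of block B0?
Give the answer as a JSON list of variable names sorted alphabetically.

Answer: ["i", "y"]

Analysis:
Block summaries:
  B0 def {i,q,y} use ∅
  B1 def {q} use {y}
  B2 def {q} use ∅
  B3 def {j} use {y}
  B4 def {y} use {i,y}
  B5 def {m} use {i}
  B6 def {i,m,t} use ∅

Liveness:
  B0 li=∅ lo={i,y}
  B1 li={i,y} lo={i,y}
  B2 li=∅ lo=∅
  B3 li={i,y} lo={i,y}
  B4 li={i,y} lo={i,y}
  B5 li={i,y} lo={y}
  B6 li={y} lo={i,y}

live-out(B0) = ["i", "y"]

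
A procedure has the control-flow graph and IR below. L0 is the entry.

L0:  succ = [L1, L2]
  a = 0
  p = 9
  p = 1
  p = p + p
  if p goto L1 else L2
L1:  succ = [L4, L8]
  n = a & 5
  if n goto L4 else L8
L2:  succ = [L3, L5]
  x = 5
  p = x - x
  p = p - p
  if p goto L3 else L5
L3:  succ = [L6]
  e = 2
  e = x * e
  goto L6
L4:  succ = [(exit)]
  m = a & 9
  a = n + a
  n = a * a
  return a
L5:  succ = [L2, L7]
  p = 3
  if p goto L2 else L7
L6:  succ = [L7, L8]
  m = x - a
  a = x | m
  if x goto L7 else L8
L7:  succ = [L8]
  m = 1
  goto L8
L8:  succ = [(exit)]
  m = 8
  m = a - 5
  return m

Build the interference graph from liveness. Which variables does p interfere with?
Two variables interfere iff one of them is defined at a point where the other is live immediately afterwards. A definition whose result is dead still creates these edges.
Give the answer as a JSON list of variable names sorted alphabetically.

Answer: ["a", "x"]

Working:
def/use:
  L0 def {a,p} use ∅
  L1 def {n} use {a}
  L2 def {p,x} use ∅
  L3 def {e} use {x}
  L4 def {a,m,n} use {a,n}
  L5 def {p} use ∅
  L6 def {a,m} use {a,x}
  L7 def {m} use ∅
  L8 def {m} use {a}

Liveness:
  L0 li=∅ lo={a}
  L1 li={a} lo={a,n}
  L2 li={a} lo={a,x}
  L3 li={a,x} lo={a,x}
  L4 li={a,n} lo=∅
  L5 li={a} lo={a}
  L6 li={a,x} lo={a}
  L7 li={a} lo={a}
  L8 li={a} lo=∅

Interfere edges:
  a: {e,m,n,p,x}
  e: {a,x}
  m: {a,n,x}
  n: {a,m}
  p: {a,x}
  x: {a,e,m,p}

N(p) = ["a", "x"]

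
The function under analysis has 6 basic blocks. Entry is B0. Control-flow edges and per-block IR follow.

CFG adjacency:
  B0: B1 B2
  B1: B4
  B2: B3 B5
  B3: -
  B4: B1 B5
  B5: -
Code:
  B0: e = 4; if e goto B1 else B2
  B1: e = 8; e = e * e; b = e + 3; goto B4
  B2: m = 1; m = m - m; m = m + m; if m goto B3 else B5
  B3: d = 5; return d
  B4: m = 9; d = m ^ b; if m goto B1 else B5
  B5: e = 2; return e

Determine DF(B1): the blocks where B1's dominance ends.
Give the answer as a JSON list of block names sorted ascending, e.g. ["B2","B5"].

idom tree: B1←B0 B2←B0 B3←B2 B4←B1 B5←B0
Dom at joins:
  B1: preds {B0,B4}: {B0} ∩ {B0,B1,B4} = {B0}; idom=B0
  B5: preds {B2,B4}: {B0,B2} ∩ {B0,B1,B4} = {B0}; idom=B0

Frontier:
  join B1 pred B0: · stop@B0
  join B1 pred B4: B4→B1 stop@B0
  join B5 pred B2: B2 stop@B0
  join B5 pred B4: B4→B1 stop@B0
  DF(B0)=∅
  DF(B1)={B1,B5}
  DF(B2)={B5}
  DF(B3)=∅
  DF(B4)={B1,B5}
  DF(B5)=∅

DF(B1) = ["B1", "B5"]

Answer: ["B1", "B5"]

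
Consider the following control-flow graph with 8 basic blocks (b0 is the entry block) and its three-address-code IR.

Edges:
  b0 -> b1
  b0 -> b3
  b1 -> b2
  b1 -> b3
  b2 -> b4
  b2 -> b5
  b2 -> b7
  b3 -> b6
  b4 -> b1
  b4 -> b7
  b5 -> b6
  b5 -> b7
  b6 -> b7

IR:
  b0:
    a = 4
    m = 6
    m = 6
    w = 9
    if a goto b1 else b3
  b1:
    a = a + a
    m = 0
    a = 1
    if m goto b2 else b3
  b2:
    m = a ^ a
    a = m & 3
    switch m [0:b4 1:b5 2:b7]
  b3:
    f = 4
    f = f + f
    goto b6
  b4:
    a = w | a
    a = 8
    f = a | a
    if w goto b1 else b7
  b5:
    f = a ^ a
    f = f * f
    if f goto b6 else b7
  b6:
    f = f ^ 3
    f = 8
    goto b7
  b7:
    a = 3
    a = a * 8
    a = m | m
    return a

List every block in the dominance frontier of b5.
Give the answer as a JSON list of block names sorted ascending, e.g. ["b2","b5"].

Answer: ["b6", "b7"]

Analysis:
idom tree: b1←b0 b2←b1 b3←b0 b4←b2 b5←b2 b6←b0 b7←b0
Dom at joins:
  b1: preds {b0,b4}: {b0} ∩ {b0,b1,b2,b4} = {b0}; idom=b0
  b3: preds {b0,b1}: {b0} ∩ {b0,b1} = {b0}; idom=b0
  b6: preds {b3,b5}: {b0,b3} ∩ {b0,b1,b2,b5} = {b0}; idom=b0
  b7: preds {b2,b4,b5,b6}: {b0,b1,b2} ∩ {b0,b1,b2,b4} ∩ {b0,b1,b2,b5} ∩ {b0,b6} = {b0}; idom=b0

DF walk-up:
  join b1 pred b0: · stop@b0
  join b1 pred b4: b4→b2→b1 stop@b0
  join b3 pred b0: · stop@b0
  join b3 pred b1: b1 stop@b0
  join b6 pred b3: b3 stop@b0
  join b6 pred b5: b5→b2→b1 stop@b0
  join b7 pred b2: b2→b1 stop@b0
  join b7 pred b4: b4→b2→b1 stop@b0
  join b7 pred b5: b5→b2→b1 stop@b0
  join b7 pred b6: b6 stop@b0
  b0: DF=∅
  b1: DF={b1,b3,b6,b7}
  b2: DF={b1,b6,b7}
  b3: DF={b6}
  b4: DF={b1,b7}
  b5: DF={b6,b7}
  b6: DF={b7}
  b7: DF=∅

DF(b5) = ["b6", "b7"]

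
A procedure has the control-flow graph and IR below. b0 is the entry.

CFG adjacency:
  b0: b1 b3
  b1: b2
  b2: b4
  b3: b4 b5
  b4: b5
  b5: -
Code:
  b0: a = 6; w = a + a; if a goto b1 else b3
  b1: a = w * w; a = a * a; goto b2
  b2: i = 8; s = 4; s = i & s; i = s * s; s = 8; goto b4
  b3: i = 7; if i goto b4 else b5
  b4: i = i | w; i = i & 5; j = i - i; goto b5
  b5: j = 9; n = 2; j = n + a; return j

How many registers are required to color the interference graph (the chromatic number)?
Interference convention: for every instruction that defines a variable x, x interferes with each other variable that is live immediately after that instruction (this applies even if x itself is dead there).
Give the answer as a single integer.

Per-block:
  b0: def={a,w} ue=∅
  b1: def={a} ue={w}
  b2: def={i,s} ue=∅
  b3: def={i} ue=∅
  b4: def={i,j} ue={i,w}
  b5: def={j,n} ue={a}

Liveness:
  b0: in=∅ out={a,w}
  b1: in={w} out={a,w}
  b2: in={a,w} out={a,i,w}
  b3: in={a,w} out={a,i,w}
  b4: in={a,i,w} out={a}
  b5: in={a} out=∅

Interference:
  a↔{i,j,n,s,w}
  i↔{a,s,w}
  j↔{a}
  n↔{a}
  s↔{a,i,w}
  w↔{a,i,s}

Colouring:
  clique {a,i,s,w} ⇒ need ≥ 4
  4-colouring: r0={a}  r1={i,j,n}  r2={s}  r3={w}
  χ = 4

Answer: 4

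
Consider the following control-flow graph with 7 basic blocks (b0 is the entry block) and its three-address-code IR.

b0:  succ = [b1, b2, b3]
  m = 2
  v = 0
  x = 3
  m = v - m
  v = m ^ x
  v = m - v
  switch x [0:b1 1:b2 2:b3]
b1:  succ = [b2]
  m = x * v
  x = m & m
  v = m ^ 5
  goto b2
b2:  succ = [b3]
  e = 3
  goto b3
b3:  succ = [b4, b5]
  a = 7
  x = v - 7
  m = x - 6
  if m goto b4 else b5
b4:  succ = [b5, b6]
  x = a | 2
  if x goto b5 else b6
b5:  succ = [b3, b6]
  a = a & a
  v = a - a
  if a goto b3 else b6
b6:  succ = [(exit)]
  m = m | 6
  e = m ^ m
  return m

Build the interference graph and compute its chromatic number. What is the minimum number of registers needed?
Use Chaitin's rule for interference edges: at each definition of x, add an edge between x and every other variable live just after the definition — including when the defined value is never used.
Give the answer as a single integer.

Per-block:
  b0 def {m,v,x} use ∅
  b1 def {m,v,x} use {v,x}
  b2 def {e} use ∅
  b3 def {a,m,x} use {v}
  b4 def {x} use {a}
  b5 def {a,v} use {a}
  b6 def {e,m} use {m}

Backward fixpoint:
  live b0: ∅→{v,x}
  live b1: {v,x}→{v}
  live b2: {v}→{v}
  live b3: {v}→{a,m}
  live b4: {a,m}→{a,m}
  live b5: {a,m}→{m,v}
  live b6: {m}→∅

Interfere edges:
  a: {m,v,x}
  e: {m,v}
  m: {a,e,v,x}
  v: {a,e,m,x}
  x: {a,m,v}

Chromatic number:
  lower bound: {a,m,v,x} mutually conflict ⇒ χ ≥ 4
  assign a→c2 e→c2 m→c0 v→c1 x→c3 — no edge inside a register ⇒ χ ≤ 4
  χ = 4

Answer: 4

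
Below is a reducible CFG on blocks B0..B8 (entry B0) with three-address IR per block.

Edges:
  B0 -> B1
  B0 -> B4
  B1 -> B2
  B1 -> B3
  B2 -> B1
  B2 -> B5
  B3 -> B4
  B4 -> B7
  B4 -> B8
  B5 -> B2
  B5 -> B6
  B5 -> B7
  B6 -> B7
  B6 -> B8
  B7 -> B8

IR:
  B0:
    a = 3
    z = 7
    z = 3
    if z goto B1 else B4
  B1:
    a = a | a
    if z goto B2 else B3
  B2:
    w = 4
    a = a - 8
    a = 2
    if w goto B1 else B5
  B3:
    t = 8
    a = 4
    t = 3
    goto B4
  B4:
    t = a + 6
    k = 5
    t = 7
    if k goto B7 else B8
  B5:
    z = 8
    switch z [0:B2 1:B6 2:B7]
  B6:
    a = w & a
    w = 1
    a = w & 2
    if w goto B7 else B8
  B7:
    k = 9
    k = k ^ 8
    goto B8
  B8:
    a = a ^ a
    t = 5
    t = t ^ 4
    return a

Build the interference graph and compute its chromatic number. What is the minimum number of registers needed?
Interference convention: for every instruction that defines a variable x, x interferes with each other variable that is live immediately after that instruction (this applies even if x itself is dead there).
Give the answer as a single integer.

Per-block:
  B0: {a,z} / ∅
  B1: {a} / {a,z}
  B2: {a,w} / {a}
  B3: {a,t} / ∅
  B4: {k,t} / {a}
  B5: {z} / ∅
  B6: {a,w} / {a,w}
  B7: {k} / ∅
  B8: {a,t} / {a}

Liveness:
  B0: in=∅ out={a,z}
  B1: in={a,z} out={a,z}
  B2: in={a,z} out={a,w,z}
  B3: in=∅ out={a}
  B4: in={a} out={a}
  B5: in={a,w} out={a,w,z}
  B6: in={a,w} out={a}
  B7: in={a} out={a}
  B8: in={a} out=∅

Interfere edges:
  a — {k,t,w,z}
  k — {a,t}
  t — {a,k}
  w — {a,z}
  z — {a,w}

Registers:
  {a,k,t} pairwise interfere (3-clique) ⇒ χ ≥ 3
  3-colouring: r0={a}  r1={k,w}  r2={t,z}
  χ = 3

Answer: 3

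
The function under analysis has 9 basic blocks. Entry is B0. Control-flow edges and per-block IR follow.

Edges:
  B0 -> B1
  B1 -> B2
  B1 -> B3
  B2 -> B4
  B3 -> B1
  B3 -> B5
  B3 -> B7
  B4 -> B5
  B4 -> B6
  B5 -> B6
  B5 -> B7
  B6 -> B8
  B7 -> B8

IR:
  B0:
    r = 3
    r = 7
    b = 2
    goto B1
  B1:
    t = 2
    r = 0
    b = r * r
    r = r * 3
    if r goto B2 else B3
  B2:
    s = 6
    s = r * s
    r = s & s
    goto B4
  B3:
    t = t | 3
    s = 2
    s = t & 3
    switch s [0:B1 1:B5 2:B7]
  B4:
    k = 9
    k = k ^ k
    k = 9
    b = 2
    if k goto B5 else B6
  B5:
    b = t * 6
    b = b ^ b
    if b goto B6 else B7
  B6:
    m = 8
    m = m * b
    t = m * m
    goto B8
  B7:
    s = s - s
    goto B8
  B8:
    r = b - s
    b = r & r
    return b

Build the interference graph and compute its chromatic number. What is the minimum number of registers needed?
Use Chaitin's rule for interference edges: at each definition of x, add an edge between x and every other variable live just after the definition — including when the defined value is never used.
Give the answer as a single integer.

Per-block:
  B0: {b,r} / ∅
  B1: {b,r,t} / ∅
  B2: {r,s} / {r}
  B3: {s,t} / {t}
  B4: {b,k} / ∅
  B5: {b} / {t}
  B6: {m,t} / {b}
  B7: {s} / {s}
  B8: {b,r} / {b,s}

Liveness:
  B0 li=∅ lo=∅
  B1 li=∅ lo={b,r,t}
  B2 li={r,t} lo={s,t}
  B3 li={b,t} lo={b,s,t}
  B4 li={s,t} lo={b,s,t}
  B5 li={s,t} lo={b,s}
  B6 li={b,s} lo={b,s}
  B7 li={b,s} lo={b,s}
  B8 li={b,s} lo=∅

Interference:
  b — {k,m,r,s,t}
  k — {b,s,t}
  m — {b,s}
  r — {b,s,t}
  s — {b,k,m,r,t}
  t — {b,k,r,s}

Chromatic number:
  lower bound: {b,k,s,t} mutually conflict ⇒ χ ≥ 4
  assign b→r0 k→r3 m→r2 r→r3 s→r1 t→r2 — no edge inside a register ⇒ χ ≤ 4
  χ = 4

Answer: 4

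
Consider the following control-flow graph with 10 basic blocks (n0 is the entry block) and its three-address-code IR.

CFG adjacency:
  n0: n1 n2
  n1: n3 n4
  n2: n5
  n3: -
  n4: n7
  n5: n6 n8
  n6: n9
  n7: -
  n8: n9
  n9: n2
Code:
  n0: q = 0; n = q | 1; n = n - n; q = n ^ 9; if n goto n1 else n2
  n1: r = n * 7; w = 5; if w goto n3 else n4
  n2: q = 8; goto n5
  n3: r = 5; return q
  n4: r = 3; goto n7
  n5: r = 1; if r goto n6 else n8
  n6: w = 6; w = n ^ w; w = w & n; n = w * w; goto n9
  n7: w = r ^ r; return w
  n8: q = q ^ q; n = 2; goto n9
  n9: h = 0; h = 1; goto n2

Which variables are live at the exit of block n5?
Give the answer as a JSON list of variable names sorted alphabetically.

Answer: ["n", "q"]

Analysis:
def/use:
  n0: {n,q} / ∅
  n1: {r,w} / {n}
  n2: {q} / ∅
  n3: {r} / {q}
  n4: {r} / ∅
  n5: {r} / ∅
  n6: {n,w} / {n}
  n7: {w} / {r}
  n8: {n,q} / {q}
  n9: {h} / ∅

Liveness:
  n0: in=∅ out={n,q}
  n1: in={n,q} out={q}
  n2: in={n} out={n,q}
  n3: in={q} out=∅
  n4: in=∅ out={r}
  n5: in={n,q} out={n,q}
  n6: in={n} out={n}
  n7: in={r} out=∅
  n8: in={q} out={n}
  n9: in={n} out={n}

live-out(n5) = ["n", "q"]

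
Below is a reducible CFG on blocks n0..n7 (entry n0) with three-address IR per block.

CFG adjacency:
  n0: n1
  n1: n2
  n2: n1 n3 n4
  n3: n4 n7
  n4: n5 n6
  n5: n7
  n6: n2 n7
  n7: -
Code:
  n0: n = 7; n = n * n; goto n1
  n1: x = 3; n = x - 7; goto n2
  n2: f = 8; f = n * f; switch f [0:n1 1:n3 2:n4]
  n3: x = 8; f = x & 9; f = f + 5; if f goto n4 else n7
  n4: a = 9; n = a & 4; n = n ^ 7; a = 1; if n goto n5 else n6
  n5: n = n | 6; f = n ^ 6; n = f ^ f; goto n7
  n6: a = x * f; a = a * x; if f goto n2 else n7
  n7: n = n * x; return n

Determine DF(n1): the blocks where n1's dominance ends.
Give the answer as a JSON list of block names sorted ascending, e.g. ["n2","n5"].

idom tree: n1←n0 n2←n1 n3←n2 n4←n2 n5←n4 n6←n4 n7←n2
Join-block Dom:
  n1: preds {n0,n2}: {n0} ∩ {n0,n1,n2} = {n0}; idom=n0
  n2: preds {n1,n6}: {n0,n1} ∩ {n0,n1,n2,n4,n6} = {n0,n1}; idom=n1
  n4: preds {n2,n3}: {n0,n1,n2} ∩ {n0,n1,n2,n3} = {n0,n1,n2}; idom=n2
  n7: preds {n3,n5,n6}: {n0,n1,n2,n3} ∩ {n0,n1,n2,n4,n5} ∩ {n0,n1,n2,n4,n6} = {n0,n1,n2}; idom=n2

DF walk-up:
  join n1 pred n0: · stop@n0
  join n1 pred n2: n2→n1 stop@n0
  join n2 pred n1: · stop@n1
  join n2 pred n6: n6→n4→n2 stop@n1
  join n4 pred n2: · stop@n2
  join n4 pred n3: n3 stop@n2
  join n7 pred n3: n3 stop@n2
  join n7 pred n5: n5→n4 stop@n2
  join n7 pred n6: n6→n4 stop@n2
  DF(n0)=∅
  DF(n1)={n1}
  DF(n2)={n1,n2}
  DF(n3)={n4,n7}
  DF(n4)={n2,n7}
  DF(n5)={n7}
  DF(n6)={n2,n7}
  DF(n7)=∅

DF(n1) = ["n1"]

Answer: ["n1"]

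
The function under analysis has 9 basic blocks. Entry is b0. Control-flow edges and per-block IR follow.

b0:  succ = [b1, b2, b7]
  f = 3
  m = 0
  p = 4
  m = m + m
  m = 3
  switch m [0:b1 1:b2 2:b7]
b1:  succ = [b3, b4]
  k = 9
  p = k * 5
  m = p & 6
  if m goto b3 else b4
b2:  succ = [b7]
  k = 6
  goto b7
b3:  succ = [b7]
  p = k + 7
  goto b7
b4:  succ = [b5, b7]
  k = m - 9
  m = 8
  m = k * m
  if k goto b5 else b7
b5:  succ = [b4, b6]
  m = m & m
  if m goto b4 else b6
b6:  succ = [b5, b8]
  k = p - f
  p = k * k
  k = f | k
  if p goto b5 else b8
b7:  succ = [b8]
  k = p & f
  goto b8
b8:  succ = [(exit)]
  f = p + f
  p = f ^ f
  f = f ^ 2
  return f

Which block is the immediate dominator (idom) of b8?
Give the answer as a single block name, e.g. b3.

Answer: b0

Working:
idom tree: b1←b0 b2←b0 b3←b1 b4←b1 b5←b4 b6←b5 b7←b0 b8←b0
Join-block Dom:
  b4: preds {b1,b5}: {b0,b1} ∩ {b0,b1,b4,b5} = {b0,b1}; idom=b1
  b5: preds {b4,b6}: {b0,b1,b4} ∩ {b0,b1,b4,b5,b6} = {b0,b1,b4}; idom=b4
  b7: preds {b0,b2,b3,b4}: {b0} ∩ {b0,b2} ∩ {b0,b1,b3} ∩ {b0,b1,b4} = {b0}; idom=b0
  b8: preds {b6,b7}: {b0,b1,b4,b5,b6} ∩ {b0,b7} = {b0}; idom=b0

idom(b8) = b0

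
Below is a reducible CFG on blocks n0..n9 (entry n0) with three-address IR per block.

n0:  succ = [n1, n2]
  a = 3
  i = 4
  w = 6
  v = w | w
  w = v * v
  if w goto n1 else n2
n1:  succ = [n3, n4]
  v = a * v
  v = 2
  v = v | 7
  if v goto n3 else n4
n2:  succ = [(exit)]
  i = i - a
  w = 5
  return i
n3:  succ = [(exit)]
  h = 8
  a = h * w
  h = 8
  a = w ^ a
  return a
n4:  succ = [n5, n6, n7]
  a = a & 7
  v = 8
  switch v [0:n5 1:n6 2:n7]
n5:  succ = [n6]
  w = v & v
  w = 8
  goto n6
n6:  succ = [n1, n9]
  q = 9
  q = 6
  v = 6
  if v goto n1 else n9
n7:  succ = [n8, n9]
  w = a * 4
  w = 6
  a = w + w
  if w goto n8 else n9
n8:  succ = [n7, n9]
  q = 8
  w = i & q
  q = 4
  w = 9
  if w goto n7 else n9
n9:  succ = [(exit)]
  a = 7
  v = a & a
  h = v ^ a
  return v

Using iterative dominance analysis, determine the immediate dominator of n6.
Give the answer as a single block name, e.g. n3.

idom tree: n1←n0 n2←n0 n3←n1 n4←n1 n5←n4 n6←n4 n7←n4 n8←n7 n9←n4
Join-block Dom:
  n1: preds {n0,n6}: {n0} ∩ {n0,n1,n4,n6} = {n0}; idom=n0
  n6: preds {n4,n5}: {n0,n1,n4} ∩ {n0,n1,n4,n5} = {n0,n1,n4}; idom=n4
  n7: preds {n4,n8}: {n0,n1,n4} ∩ {n0,n1,n4,n7,n8} = {n0,n1,n4}; idom=n4
  n9: preds {n6,n7,n8}: {n0,n1,n4,n6} ∩ {n0,n1,n4,n7} ∩ {n0,n1,n4,n7,n8} = {n0,n1,n4}; idom=n4

idom(n6) = n4

Answer: n4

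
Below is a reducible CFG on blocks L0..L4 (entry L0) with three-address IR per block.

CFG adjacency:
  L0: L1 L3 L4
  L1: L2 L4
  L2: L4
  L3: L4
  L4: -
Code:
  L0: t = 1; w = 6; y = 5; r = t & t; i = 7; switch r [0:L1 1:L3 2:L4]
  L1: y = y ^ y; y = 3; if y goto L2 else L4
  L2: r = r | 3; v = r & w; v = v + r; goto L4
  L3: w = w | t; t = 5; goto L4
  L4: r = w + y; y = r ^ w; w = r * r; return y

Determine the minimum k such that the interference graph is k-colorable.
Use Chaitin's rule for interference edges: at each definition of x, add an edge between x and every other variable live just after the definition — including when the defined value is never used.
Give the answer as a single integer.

Block summaries:
  L0: {i,r,t,w,y} / ∅
  L1: {y} / {y}
  L2: {r,v} / {r,w}
  L3: {t,w} / {t,w}
  L4: {r,w,y} / {w,y}

Liveness:
  L0 li=∅ lo={r,t,w,y}
  L1 li={r,w,y} lo={r,w,y}
  L2 li={r,w,y} lo={w,y}
  L3 li={t,w,y} lo={w,y}
  L4 li={w,y} lo=∅

Conflict graph:
  i: {r,t,w,y}
  r: {i,t,v,w,y}
  t: {i,r,w,y}
  v: {r,w,y}
  w: {i,r,t,v,y}
  y: {i,r,t,v,w}

Registers:
  {i,r,t,w,y} pairwise interfere (5-clique) ⇒ χ ≥ 5
  assign i→R3 r→R0 t→R4 v→R3 w→R1 y→R2 — no edge inside a register ⇒ χ ≤ 5
  χ = 5

Answer: 5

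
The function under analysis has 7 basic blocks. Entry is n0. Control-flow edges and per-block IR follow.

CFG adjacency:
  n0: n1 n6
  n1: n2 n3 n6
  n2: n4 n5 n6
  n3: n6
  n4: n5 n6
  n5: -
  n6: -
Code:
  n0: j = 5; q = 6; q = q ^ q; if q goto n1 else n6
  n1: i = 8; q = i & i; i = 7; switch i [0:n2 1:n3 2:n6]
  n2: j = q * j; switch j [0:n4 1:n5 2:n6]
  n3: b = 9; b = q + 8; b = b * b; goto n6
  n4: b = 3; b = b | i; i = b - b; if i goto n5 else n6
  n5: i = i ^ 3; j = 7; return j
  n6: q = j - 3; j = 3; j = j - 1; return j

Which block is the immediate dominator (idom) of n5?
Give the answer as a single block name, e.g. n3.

Answer: n2

Derivation:
idom tree: n1←n0 n2←n1 n3←n1 n4←n2 n5←n2 n6←n0
Dom at joins:
  n5: preds {n2,n4}: {n0,n1,n2} ∩ {n0,n1,n2,n4} = {n0,n1,n2}; idom=n2
  n6: preds {n0,n1,n2,n3,n4}: {n0} ∩ {n0,n1} ∩ {n0,n1,n2} ∩ {n0,n1,n3} ∩ {n0,n1,n2,n4} = {n0}; idom=n0

idom(n5) = n2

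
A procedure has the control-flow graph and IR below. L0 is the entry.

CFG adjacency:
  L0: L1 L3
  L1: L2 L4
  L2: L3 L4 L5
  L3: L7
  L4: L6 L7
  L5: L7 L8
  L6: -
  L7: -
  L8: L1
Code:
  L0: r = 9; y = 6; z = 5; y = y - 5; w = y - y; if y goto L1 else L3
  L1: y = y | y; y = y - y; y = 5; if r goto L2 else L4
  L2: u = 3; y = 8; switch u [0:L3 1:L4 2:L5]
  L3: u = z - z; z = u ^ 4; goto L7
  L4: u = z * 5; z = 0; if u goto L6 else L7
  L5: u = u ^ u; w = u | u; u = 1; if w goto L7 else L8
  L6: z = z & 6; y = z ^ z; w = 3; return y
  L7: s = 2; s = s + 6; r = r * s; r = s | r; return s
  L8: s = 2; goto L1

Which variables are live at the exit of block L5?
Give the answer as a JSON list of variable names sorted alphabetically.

Answer: ["r", "y", "z"]

Analysis:
Per-block:
  L0: {r,w,y,z} / ∅
  L1: {y} / {r,y}
  L2: {u,y} / ∅
  L3: {u,z} / {z}
  L4: {u,z} / {z}
  L5: {u,w} / {u}
  L6: {w,y,z} / {z}
  L7: {r,s} / {r}
  L8: {s} / ∅

Live sets:
  live L0: ∅→{r,y,z}
  live L1: {r,y,z}→{r,z}
  live L2: {r,z}→{r,u,y,z}
  live L3: {r,z}→{r}
  live L4: {r,z}→{r,z}
  live L5: {r,u,y,z}→{r,y,z}
  live L6: {z}→∅
  live L7: {r}→∅
  live L8: {r,y,z}→{r,y,z}

live-out(L5) = ["r", "y", "z"]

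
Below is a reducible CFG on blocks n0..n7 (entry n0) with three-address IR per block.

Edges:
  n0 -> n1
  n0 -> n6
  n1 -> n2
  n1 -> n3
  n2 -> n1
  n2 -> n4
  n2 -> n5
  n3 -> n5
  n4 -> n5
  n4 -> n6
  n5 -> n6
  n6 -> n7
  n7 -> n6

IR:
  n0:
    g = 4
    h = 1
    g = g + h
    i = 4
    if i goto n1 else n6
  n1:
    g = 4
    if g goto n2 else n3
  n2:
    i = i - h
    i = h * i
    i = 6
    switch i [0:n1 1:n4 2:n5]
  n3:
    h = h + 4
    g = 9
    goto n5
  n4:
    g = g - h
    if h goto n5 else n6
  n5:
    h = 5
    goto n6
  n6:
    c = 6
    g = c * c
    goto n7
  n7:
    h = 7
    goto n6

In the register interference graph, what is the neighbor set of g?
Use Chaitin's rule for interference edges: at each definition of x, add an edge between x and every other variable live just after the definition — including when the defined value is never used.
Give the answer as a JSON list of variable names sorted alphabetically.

Answer: ["h", "i"]

Working:
Per-block:
  n0: def={g,h,i} ue=∅
  n1: def={g} ue=∅
  n2: def={i} ue={h,i}
  n3: def={g,h} ue={h}
  n4: def={g} ue={g,h}
  n5: def={h} ue=∅
  n6: def={c,g} ue=∅
  n7: def={h} ue=∅

Backward fixpoint:
  n0 li=∅ lo={h,i}
  n1 li={h,i} lo={g,h,i}
  n2 li={g,h,i} lo={g,h,i}
  n3 li={h} lo=∅
  n4 li={g,h} lo=∅
  n5 li=∅ lo=∅
  n6 li=∅ lo=∅
  n7 li=∅ lo=∅

Conflict graph:
  c: ∅
  g: {h,i}
  h: {g,i}
  i: {g,h}

N(g) = ["h", "i"]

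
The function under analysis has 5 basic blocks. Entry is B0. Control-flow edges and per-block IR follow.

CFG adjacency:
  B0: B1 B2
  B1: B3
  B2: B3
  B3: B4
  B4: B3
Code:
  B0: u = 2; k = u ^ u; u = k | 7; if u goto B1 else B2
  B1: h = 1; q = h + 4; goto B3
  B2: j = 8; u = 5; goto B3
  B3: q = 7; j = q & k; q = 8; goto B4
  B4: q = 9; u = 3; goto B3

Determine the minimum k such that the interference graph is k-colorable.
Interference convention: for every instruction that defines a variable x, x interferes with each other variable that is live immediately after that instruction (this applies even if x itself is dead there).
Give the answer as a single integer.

def/use:
  B0: {k,u} / ∅
  B1: {h,q} / ∅
  B2: {j,u} / ∅
  B3: {j,q} / {k}
  B4: {q,u} / ∅

Liveness:
  B0 li=∅ lo={k}
  B1 li={k} lo={k}
  B2 li={k} lo={k}
  B3 li={k} lo={k}
  B4 li={k} lo={k}

Interference:
  h: {k}
  j: {k}
  k: {h,j,q,u}
  q: {k}
  u: {k}

Colouring:
  {h,k} pairwise interfere (2-clique) ⇒ χ ≥ 2
  2-colouring: r0={k}  r1={h,j,q,u}
  χ = 2

Answer: 2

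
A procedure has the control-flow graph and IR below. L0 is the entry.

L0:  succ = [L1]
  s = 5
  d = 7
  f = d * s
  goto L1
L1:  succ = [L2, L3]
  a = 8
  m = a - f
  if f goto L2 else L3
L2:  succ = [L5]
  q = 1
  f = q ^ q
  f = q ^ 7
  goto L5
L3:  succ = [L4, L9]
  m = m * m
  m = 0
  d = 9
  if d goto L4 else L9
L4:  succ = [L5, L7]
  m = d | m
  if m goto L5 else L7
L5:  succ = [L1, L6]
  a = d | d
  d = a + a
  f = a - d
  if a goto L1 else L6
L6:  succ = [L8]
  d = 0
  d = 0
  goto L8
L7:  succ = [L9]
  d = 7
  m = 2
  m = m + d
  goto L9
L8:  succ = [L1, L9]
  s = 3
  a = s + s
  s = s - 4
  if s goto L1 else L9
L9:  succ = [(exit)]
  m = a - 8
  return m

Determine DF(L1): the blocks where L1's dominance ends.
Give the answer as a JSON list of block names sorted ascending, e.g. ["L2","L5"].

Answer: ["L1"]

Working:
idom tree: L1←L0 L2←L1 L3←L1 L4←L3 L5←L1 L6←L5 L7←L4 L8←L6 L9←L1
Dom∩ at merges:
  L1: preds {L0,L5,L8}: {L0} ∩ {L0,L1,L5} ∩ {L0,L1,L5,L6,L8} = {L0}; idom=L0
  L5: preds {L2,L4}: {L0,L1,L2} ∩ {L0,L1,L3,L4} = {L0,L1}; idom=L1
  L9: preds {L3,L7,L8}: {L0,L1,L3} ∩ {L0,L1,L3,L4,L7} ∩ {L0,L1,L5,L6,L8} = {L0,L1}; idom=L1

DF walk-up:
  join L1 pred L0: · stop@L0
  join L1 pred L5: L5→L1 stop@L0
  join L1 pred L8: L8→L6→L5→L1 stop@L0
  join L5 pred L2: L2 stop@L1
  join L5 pred L4: L4→L3 stop@L1
  join L9 pred L3: L3 stop@L1
  join L9 pred L7: L7→L4→L3 stop@L1
  join L9 pred L8: L8→L6→L5 stop@L1
  L0: DF=∅
  L1: DF={L1}
  L2: DF={L5}
  L3: DF={L5,L9}
  L4: DF={L5,L9}
  L5: DF={L1,L9}
  L6: DF={L1,L9}
  L7: DF={L9}
  L8: DF={L1,L9}
  L9: DF=∅

DF(L1) = ["L1"]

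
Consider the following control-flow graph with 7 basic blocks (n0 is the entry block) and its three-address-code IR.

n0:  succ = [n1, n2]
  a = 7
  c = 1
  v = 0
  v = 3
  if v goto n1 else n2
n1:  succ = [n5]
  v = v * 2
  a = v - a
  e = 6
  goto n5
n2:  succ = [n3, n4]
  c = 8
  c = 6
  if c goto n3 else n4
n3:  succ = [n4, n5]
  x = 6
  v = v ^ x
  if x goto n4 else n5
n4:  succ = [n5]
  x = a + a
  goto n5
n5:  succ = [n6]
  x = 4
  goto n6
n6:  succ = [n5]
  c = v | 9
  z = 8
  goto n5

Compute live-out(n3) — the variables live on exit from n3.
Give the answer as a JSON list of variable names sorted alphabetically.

Per-block:
  n0: {a,c,v} / ∅
  n1: {a,e,v} / {a,v}
  n2: {c} / ∅
  n3: {v,x} / {v}
  n4: {x} / {a}
  n5: {x} / ∅
  n6: {c,z} / {v}

Backward fixpoint:
  n0 li=∅ lo={a,v}
  n1 li={a,v} lo={v}
  n2 li={a,v} lo={a,v}
  n3 li={a,v} lo={a,v}
  n4 li={a,v} lo={v}
  n5 li={v} lo={v}
  n6 li={v} lo={v}

live-out(n3) = ["a", "v"]

Answer: ["a", "v"]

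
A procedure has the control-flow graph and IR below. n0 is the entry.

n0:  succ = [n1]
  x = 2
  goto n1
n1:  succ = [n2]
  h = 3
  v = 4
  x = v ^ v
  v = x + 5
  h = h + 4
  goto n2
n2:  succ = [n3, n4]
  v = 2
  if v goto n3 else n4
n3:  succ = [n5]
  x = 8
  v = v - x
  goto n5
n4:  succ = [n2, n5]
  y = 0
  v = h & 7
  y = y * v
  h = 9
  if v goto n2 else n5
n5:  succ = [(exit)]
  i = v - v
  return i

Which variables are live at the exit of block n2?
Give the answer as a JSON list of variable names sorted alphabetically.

Per-block:
  n0: {x} / ∅
  n1: {h,v,x} / ∅
  n2: {v} / ∅
  n3: {v,x} / {v}
  n4: {h,v,y} / {h}
  n5: {i} / {v}

Backward fixpoint:
  live n0: ∅→∅
  live n1: ∅→{h}
  live n2: {h}→{h,v}
  live n3: {v}→{v}
  live n4: {h}→{h,v}
  live n5: {v}→∅

live-out(n2) = ["h", "v"]

Answer: ["h", "v"]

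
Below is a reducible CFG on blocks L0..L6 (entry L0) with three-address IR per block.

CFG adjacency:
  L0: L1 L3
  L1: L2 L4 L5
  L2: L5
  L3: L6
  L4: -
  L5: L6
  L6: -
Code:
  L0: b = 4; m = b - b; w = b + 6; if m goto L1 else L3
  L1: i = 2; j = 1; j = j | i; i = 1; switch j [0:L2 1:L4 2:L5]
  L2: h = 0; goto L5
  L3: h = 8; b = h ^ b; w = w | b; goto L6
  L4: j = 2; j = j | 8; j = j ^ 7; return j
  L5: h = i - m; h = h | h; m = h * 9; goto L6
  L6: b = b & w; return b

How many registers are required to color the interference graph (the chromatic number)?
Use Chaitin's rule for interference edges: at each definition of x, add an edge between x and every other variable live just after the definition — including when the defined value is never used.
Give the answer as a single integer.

Answer: 5

Derivation:
def/use:
  L0: {b,m,w} / ∅
  L1: {i,j} / ∅
  L2: {h} / ∅
  L3: {b,h,w} / {b,w}
  L4: {j} / ∅
  L5: {h,m} / {i,m}
  L6: {b} / {b,w}

Liveness:
  L0 li=∅ lo={b,m,w}
  L1 li={b,m,w} lo={b,i,m,w}
  L2 li={b,i,m,w} lo={b,i,m,w}
  L3 li={b,w} lo={b,w}
  L4 li=∅ lo=∅
  L5 li={b,i,m,w} lo={b,w}
  L6 li={b,w} lo=∅

Interfere edges:
  b: {h,i,j,m,w}
  h: {b,i,m,w}
  i: {b,h,j,m,w}
  j: {b,i,m,w}
  m: {b,h,i,j,w}
  w: {b,h,i,j,m}

Colouring:
  lower bound: {b,h,i,m,w} mutually conflict ⇒ χ ≥ 5
  assign b→r0 h→r4 i→r1 j→r4 m→r2 w→r3 — no edge inside a register ⇒ χ ≤ 5
  χ = 5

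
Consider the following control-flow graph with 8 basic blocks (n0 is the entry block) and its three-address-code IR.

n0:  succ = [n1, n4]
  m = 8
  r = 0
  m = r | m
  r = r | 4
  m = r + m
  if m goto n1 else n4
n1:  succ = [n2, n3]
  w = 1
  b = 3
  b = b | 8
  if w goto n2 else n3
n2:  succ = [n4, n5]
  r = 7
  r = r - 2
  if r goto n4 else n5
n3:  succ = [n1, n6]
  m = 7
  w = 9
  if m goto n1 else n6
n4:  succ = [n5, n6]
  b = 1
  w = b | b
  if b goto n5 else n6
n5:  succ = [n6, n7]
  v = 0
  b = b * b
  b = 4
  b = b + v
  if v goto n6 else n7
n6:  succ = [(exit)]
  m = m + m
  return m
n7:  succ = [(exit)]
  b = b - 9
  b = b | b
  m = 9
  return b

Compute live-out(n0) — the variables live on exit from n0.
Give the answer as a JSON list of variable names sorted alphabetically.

Answer: ["m"]

Working:
Per-block:
  n0: {m,r} / ∅
  n1: {b,w} / ∅
  n2: {r} / ∅
  n3: {m,w} / ∅
  n4: {b,w} / ∅
  n5: {b,v} / {b}
  n6: {m} / {m}
  n7: {b,m} / {b}

Live sets:
  n0 li=∅ lo={m}
  n1 li={m} lo={b,m}
  n2 li={b,m} lo={b,m}
  n3 li=∅ lo={m}
  n4 li={m} lo={b,m}
  n5 li={b,m} lo={b,m}
  n6 li={m} lo=∅
  n7 li={b} lo=∅

live-out(n0) = ["m"]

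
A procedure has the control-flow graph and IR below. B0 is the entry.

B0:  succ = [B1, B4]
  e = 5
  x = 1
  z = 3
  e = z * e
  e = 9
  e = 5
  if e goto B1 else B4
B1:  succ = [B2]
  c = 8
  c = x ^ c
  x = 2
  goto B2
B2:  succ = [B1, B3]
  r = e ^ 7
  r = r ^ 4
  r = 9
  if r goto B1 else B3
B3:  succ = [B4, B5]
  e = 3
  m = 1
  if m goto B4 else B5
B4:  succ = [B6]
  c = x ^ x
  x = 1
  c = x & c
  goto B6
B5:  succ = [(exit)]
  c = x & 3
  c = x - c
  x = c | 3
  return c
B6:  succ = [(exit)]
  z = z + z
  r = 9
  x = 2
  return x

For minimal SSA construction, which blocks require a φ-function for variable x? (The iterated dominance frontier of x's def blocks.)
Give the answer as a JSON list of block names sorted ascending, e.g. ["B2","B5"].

Answer: ["B1", "B4"]

Working:
idom tree: B1←B0 B2←B1 B3←B2 B4←B0 B5←B3 B6←B4
Dom∩ at merges:
  B1: preds {B0,B2}: {B0} ∩ {B0,B1,B2} = {B0}; idom=B0
  B4: preds {B0,B3}: {B0} ∩ {B0,B1,B2,B3} = {B0}; idom=B0

Frontier:
  B1←B0: walk · to B0
  B1←B2: walk B2→B1 to B0
  B4←B0: walk · to B0
  B4←B3: walk B3→B2→B1 to B0
  DF(B0)=∅
  DF(B1)={B1,B4}
  DF(B2)={B1,B4}
  DF(B3)={B4}
  DF(B4)=∅
  DF(B5)=∅
  DF(B6)=∅

φ for x: defs {B0,B1,B4,B5,B6}
  DF⁺ = {B1,B4}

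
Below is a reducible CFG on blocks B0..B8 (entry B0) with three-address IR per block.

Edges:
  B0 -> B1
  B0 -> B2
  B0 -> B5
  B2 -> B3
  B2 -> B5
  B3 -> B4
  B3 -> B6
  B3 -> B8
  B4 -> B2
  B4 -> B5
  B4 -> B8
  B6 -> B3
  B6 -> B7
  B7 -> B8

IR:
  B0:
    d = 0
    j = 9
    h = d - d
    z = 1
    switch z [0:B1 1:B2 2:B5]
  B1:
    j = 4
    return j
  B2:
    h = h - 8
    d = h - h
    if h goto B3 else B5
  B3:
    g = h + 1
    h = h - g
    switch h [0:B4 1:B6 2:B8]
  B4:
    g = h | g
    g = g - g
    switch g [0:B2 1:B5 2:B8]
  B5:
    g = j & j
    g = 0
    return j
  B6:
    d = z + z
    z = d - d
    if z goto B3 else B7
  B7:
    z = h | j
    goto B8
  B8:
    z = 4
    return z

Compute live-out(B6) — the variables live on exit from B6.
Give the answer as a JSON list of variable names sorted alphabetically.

Answer: ["h", "j", "z"]

Analysis:
Block summaries:
  B0 def {d,h,j,z} use ∅
  B1 def {j} use ∅
  B2 def {d,h} use {h}
  B3 def {g,h} use {h}
  B4 def {g} use {g,h}
  B5 def {g} use {j}
  B6 def {d,z} use {z}
  B7 def {z} use {h,j}
  B8 def {z} use ∅

Liveness:
  live B0: ∅→{h,j,z}
  live B1: ∅→∅
  live B2: {h,j,z}→{h,j,z}
  live B3: {h,j,z}→{g,h,j,z}
  live B4: {g,h,j,z}→{h,j,z}
  live B5: {j}→∅
  live B6: {h,j,z}→{h,j,z}
  live B7: {h,j}→∅
  live B8: ∅→∅

live-out(B6) = ["h", "j", "z"]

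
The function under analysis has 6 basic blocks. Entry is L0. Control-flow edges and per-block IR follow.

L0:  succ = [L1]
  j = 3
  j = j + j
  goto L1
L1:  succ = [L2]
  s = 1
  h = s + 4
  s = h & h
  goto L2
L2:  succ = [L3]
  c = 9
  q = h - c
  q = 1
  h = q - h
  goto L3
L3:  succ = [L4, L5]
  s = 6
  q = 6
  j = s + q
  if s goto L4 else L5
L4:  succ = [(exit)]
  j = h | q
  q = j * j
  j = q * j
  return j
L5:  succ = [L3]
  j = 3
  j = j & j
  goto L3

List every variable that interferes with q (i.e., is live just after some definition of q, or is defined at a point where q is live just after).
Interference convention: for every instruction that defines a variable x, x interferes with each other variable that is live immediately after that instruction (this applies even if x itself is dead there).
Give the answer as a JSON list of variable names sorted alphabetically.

Answer: ["h", "j", "s"]

Analysis:
Block summaries:
  L0: {j} / ∅
  L1: {h,s} / ∅
  L2: {c,h,q} / {h}
  L3: {j,q,s} / ∅
  L4: {j,q} / {h,q}
  L5: {j} / ∅

Liveness:
  live L0: ∅→∅
  live L1: ∅→{h}
  live L2: {h}→{h}
  live L3: {h}→{h,q}
  live L4: {h,q}→∅
  live L5: {h}→{h}

Interference:
  c↔{h}
  h↔{c,j,q,s}
  j↔{h,q,s}
  q↔{h,j,s}
  s↔{h,j,q}

N(q) = ["h", "j", "s"]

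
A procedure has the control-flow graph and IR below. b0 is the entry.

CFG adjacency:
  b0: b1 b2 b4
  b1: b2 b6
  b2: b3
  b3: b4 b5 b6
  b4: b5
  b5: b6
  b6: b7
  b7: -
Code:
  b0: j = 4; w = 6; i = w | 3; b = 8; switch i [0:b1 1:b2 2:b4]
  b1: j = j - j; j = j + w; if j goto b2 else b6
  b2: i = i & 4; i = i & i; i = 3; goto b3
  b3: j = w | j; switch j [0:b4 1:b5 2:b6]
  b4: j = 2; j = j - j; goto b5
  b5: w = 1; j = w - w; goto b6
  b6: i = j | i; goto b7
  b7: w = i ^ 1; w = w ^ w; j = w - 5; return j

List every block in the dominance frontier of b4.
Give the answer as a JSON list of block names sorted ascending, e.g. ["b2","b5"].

idom tree: b1←b0 b2←b0 b3←b2 b4←b0 b5←b0 b6←b0 b7←b6
Dom∩ at merges:
  b2: preds {b0,b1}: {b0} ∩ {b0,b1} = {b0}; idom=b0
  b4: preds {b0,b3}: {b0} ∩ {b0,b2,b3} = {b0}; idom=b0
  b5: preds {b3,b4}: {b0,b2,b3} ∩ {b0,b4} = {b0}; idom=b0
  b6: preds {b1,b3,b5}: {b0,b1} ∩ {b0,b2,b3} ∩ {b0,b5} = {b0}; idom=b0

DF derivation:
  join b2 pred b0: · stop@b0
  join b2 pred b1: b1 stop@b0
  join b4 pred b0: · stop@b0
  join b4 pred b3: b3→b2 stop@b0
  join b5 pred b3: b3→b2 stop@b0
  join b5 pred b4: b4 stop@b0
  join b6 pred b1: b1 stop@b0
  join b6 pred b3: b3→b2 stop@b0
  join b6 pred b5: b5 stop@b0
  b0 → ∅
  b1 → {b2,b6}
  b2 → {b4,b5,b6}
  b3 → {b4,b5,b6}
  b4 → {b5}
  b5 → {b6}
  b6 → ∅
  b7 → ∅

DF(b4) = ["b5"]

Answer: ["b5"]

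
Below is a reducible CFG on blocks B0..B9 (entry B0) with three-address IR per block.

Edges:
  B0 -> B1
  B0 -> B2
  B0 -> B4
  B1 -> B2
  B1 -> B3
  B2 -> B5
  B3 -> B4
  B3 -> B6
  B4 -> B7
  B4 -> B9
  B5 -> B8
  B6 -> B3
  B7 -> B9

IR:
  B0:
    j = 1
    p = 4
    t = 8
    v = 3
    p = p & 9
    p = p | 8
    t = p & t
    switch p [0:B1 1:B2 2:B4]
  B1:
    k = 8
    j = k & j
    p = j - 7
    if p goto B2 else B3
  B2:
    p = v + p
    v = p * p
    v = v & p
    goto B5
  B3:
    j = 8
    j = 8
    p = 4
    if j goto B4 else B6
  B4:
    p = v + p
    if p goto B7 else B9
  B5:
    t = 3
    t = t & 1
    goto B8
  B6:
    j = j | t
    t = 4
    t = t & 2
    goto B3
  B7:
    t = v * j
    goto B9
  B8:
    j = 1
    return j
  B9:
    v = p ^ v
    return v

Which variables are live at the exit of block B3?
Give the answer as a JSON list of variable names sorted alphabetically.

Block summaries:
  B0: {j,p,t,v} / ∅
  B1: {j,k,p} / {j}
  B2: {p,v} / {p,v}
  B3: {j,p} / ∅
  B4: {p} / {p,v}
  B5: {t} / ∅
  B6: {j,t} / {j,t}
  B7: {t} / {j,v}
  B8: {j} / ∅
  B9: {v} / {p,v}

Live sets:
  B0: in=∅ out={j,p,t,v}
  B1: in={j,t,v} out={p,t,v}
  B2: in={p,v} out=∅
  B3: in={t,v} out={j,p,t,v}
  B4: in={j,p,v} out={j,p,v}
  B5: in=∅ out=∅
  B6: in={j,t,v} out={t,v}
  B7: in={j,p,v} out={p,v}
  B8: in=∅ out=∅
  B9: in={p,v} out=∅

live-out(B3) = ["j", "p", "t", "v"]

Answer: ["j", "p", "t", "v"]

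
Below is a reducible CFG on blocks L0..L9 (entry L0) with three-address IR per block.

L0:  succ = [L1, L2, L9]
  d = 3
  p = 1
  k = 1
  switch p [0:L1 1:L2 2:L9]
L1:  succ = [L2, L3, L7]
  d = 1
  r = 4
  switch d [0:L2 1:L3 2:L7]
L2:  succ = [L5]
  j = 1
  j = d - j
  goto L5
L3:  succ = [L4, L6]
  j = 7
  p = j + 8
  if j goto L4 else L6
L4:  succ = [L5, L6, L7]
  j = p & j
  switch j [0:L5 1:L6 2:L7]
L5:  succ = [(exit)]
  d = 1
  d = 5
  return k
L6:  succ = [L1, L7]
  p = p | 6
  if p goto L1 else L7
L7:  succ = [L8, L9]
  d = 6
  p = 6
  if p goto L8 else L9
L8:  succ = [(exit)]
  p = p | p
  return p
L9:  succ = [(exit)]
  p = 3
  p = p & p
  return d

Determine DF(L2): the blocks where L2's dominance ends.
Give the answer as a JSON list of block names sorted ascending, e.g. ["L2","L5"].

Answer: ["L5"]

Derivation:
idom tree: L1←L0 L2←L0 L3←L1 L4←L3 L5←L0 L6←L3 L7←L1 L8←L7 L9←L0
Dom at joins:
  L1: preds {L0,L6}: {L0} ∩ {L0,L1,L3,L6} = {L0}; idom=L0
  L2: preds {L0,L1}: {L0} ∩ {L0,L1} = {L0}; idom=L0
  L5: preds {L2,L4}: {L0,L2} ∩ {L0,L1,L3,L4} = {L0}; idom=L0
  L6: preds {L3,L4}: {L0,L1,L3} ∩ {L0,L1,L3,L4} = {L0,L1,L3}; idom=L3
  L7: preds {L1,L4,L6}: {L0,L1} ∩ {L0,L1,L3,L4} ∩ {L0,L1,L3,L6} = {L0,L1}; idom=L1
  L9: preds {L0,L7}: {L0} ∩ {L0,L1,L7} = {L0}; idom=L0

DF walk-up:
  L1←L0: walk · to L0
  L1←L6: walk L6→L3→L1 to L0
  L2←L0: walk · to L0
  L2←L1: walk L1 to L0
  L5←L2: walk L2 to L0
  L5←L4: walk L4→L3→L1 to L0
  L6←L3: walk · to L3
  L6←L4: walk L4 to L3
  L7←L1: walk · to L1
  L7←L4: walk L4→L3 to L1
  L7←L6: walk L6→L3 to L1
  L9←L0: walk · to L0
  L9←L7: walk L7→L1 to L0
  L0 → ∅
  L1 → {L1,L2,L5,L9}
  L2 → {L5}
  L3 → {L1,L5,L7}
  L4 → {L5,L6,L7}
  L5 → ∅
  L6 → {L1,L7}
  L7 → {L9}
  L8 → ∅
  L9 → ∅

DF(L2) = ["L5"]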